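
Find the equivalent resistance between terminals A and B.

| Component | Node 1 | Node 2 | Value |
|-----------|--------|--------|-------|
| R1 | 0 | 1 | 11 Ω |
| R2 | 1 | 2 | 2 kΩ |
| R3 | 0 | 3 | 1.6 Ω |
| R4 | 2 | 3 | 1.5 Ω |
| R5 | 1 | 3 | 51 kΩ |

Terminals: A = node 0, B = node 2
The network is not a plain series/parallel combination. Inject a 1 A test current into terminal A (node 0) and return it from terminal B (node 2); then R_eq = V_A / (1 A).
Nodal analysis, taking node 2 as the 0 V reference.
Current source I_test pushes 1 A into node 0 and draws it out of node 2.
KCL at each unknown node (sum of currents leaving = 0; resistances in Ω):
  Node 0: (V_0 - V_1)/11 + (V_0 - V_3)/1.6 - 1 = 0
  Node 1: (V_1 - V_0)/11 + (V_1 - 0)/2000 + (V_1 - V_3)/51000 = 0
  Node 3: (V_3 - V_0)/1.6 + (V_3 - V_1)/51000 + (V_3 - 0)/1.5 = 0
Collecting terms (coefficients in siemens):
  0.7159·V_0 - 0.09091·V_1 - 0.625·V_3 = 1
  0.09143·V_1 - 0.09091·V_0 - 0.00001961·V_3 = 0
  1.292·V_3 - 0.625·V_0 - 0.00001961·V_1 = 0
Solving these 3 simultaneous equations (Gaussian elimination) gives:
  V_0 = 3.095 V, V_1 = 3.078 V, V_3 = 1.498 V
R_eq = V_0 / 1 A = 3.095 Ω

Final answer: 3.095 Ω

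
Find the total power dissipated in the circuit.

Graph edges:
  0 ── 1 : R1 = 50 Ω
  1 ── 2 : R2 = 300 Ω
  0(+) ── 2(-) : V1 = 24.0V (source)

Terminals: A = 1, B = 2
Nodal analysis, taking node 2 as the 0 V reference.
Source V1 fixes V_0 = 24 V.
KCL at each unknown node (sum of currents leaving = 0; resistances in Ω):
  Node 1: (V_1 - 24)/50 + (V_1 - 0)/300 = 0
Collecting terms: 0.02333 × V_1 = 0.48  =>  V_1 = 20.57 V
Power in each resistor, P = (ΔV)²/R:
  P_R1 = (24 - 20.57)²/50 = 0.2351 W
  P_R2 = (20.57 - 0)²/300 = 1.411 W
P_total = P_R1 + P_R2 = 1.646 W

Final answer: 1.646 W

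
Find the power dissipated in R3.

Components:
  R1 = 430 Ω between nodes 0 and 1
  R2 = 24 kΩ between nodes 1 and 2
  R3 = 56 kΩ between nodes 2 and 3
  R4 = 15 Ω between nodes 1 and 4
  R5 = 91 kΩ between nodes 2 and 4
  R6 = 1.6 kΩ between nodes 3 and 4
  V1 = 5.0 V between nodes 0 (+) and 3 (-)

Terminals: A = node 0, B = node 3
Nodal analysis, taking node 3 as the 0 V reference.
Source V1 fixes V_0 = 5 V.
KCL at each unknown node (sum of currents leaving = 0; resistances in Ω):
  Node 1: (V_1 - 5)/430 + (V_1 - V_2)/24000 + (V_1 - V_4)/15 = 0
  Node 2: (V_2 - V_1)/24000 + (V_2 - 0)/56000 + (V_2 - V_4)/91000 = 0
  Node 4: (V_4 - V_1)/15 + (V_4 - V_2)/91000 + (V_4 - 0)/1600 = 0
Collecting terms (coefficients in siemens):
  0.06903·V_1 - 0.00004167·V_2 - 0.06667·V_4 = 0.01163
  0.00007051·V_2 - 0.00004167·V_1 - 0.00001099·V_4 = 0
  0.0673·V_4 - 0.06667·V_1 - 0.00001099·V_2 = 0
Solving these 3 simultaneous equations (Gaussian elimination) gives:
  V_1 = 3.931 V, V_2 = 2.93 V, V_4 = 3.894 V
I_R3 = (V_2 - V_3)/R3 = (2.93 - 0)/56000 = 0.00005232 A
P_R3 = I_R3² × R3 = (0.00005232)² × 56000 = 0.0001533 W

Final answer: 0.0001533 W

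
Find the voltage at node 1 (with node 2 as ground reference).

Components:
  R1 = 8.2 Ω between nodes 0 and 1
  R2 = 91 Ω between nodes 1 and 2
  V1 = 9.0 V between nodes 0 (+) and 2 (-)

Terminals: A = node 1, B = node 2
Nodal analysis, taking node 2 as the 0 V reference.
Source V1 fixes V_0 = 9 V.
KCL at each unknown node (sum of currents leaving = 0; resistances in Ω):
  Node 1: (V_1 - 9)/8.2 + (V_1 - 0)/91 = 0
Collecting terms: 0.1329 × V_1 = 1.098  =>  V_1 = 8.256 V
The requested potential is V_1 = 8.256 V.

Final answer: V_1 = 8.256 V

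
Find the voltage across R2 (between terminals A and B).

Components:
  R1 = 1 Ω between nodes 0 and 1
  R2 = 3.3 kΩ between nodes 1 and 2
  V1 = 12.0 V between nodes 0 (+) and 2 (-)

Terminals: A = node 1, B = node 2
R1 and R2 are in series across V1 (node 0 → node 1 → node 2), and the output A–B is taken across R2, so this is a voltage divider.
Series current: I = V1/(R1 + R2) = 12/(1 + 3300) = 12/3301 = 0.003635 A
V_R2 = I × R2 = V1 × R2/(R1 + R2) = 12 × 3300/3301 = 12 V

Final answer: 12 V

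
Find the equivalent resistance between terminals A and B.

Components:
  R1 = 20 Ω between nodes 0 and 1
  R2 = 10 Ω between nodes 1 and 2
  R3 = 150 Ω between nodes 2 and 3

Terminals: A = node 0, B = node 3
Reduce the network between node 0 (A) and node 3 (B) by series/parallel combination:
  Rs1 = R1 + R2 (series, joined only at node 1) = 20 + 10 = 30 Ω
  Rs2 = R3 + Rs1 (series, joined only at node 2) = 150 + 30 = 180 Ω
R_eq = 180 Ω

Final answer: 180 Ω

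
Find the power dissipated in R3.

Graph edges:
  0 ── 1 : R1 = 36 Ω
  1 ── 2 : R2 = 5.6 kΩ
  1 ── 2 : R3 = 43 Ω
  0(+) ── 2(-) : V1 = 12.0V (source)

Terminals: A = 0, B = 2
Nodal analysis, taking node 2 as the 0 V reference.
Source V1 fixes V_0 = 12 V.
KCL at each unknown node (sum of currents leaving = 0; resistances in Ω):
  Node 1: (V_1 - 12)/36 + (V_1 - 0)/5600 + (V_1 - 0)/43 = 0
Collecting terms: 0.05121 × V_1 = 0.3333  =>  V_1 = 6.509 V
I_R3 = (V_1 - V_2)/R3 = (6.509 - 0)/43 = 0.1514 A
P_R3 = I_R3² × R3 = (0.1514)² × 43 = 0.9852 W

Final answer: 0.9852 W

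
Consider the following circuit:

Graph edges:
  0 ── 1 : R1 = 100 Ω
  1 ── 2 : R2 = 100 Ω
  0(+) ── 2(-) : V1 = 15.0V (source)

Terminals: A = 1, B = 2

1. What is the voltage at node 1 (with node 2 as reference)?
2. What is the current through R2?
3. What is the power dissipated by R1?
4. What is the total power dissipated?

Nodal analysis, taking node 2 as the 0 V reference.
Source V1 fixes V_0 = 15 V.
KCL at each unknown node (sum of currents leaving = 0; resistances in Ω):
  Node 1: (V_1 - 15)/100 + (V_1 - 0)/100 = 0
Collecting terms: 0.02 × V_1 = 0.15  =>  V_1 = 7.5 V
Part 1:
  Read off the nodal solution: V_1 = 7.5 V
Part 2:
  I_R2 = (V_1 - V_2)/R2 = (7.5 - 0)/100 = 0.075 A
  Magnitude: I_R2 = 0.075 A
Part 3:
  I_R1 = (V_0 - V_1)/R1 = (15 - 7.5)/100 = 0.075 A
  P_R1 = I_R1² × R1 = (0.075)² × 100 = 0.5625 W
Part 4:
  Power in each resistor, P = (ΔV)²/R:
    P_R1 = (15 - 7.5)²/100 = 0.5625 W
    P_R2 = (7.5 - 0)²/100 = 0.5625 W
  P_total = P_R1 + P_R2 = 1.125 W

Final answers:
1. V_1 = 7.5 V
2. I_R2 = 0.075 A
3. P_R1 = 0.5625 W
4. P_total = 1.125 W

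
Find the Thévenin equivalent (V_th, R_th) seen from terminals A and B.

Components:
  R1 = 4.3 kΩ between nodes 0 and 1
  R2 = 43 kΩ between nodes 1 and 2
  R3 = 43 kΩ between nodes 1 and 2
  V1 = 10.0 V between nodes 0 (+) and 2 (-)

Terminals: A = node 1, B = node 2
Step 1 — V_th is the open-circuit voltage V_A - V_B (nothing connected across the terminals).
Nodal analysis, taking node 2 as the 0 V reference.
Source V1 fixes V_0 = 10 V.
KCL at each unknown node (sum of currents leaving = 0; resistances in Ω):
  Node 1: (V_1 - 10)/4300 + (V_1 - 0)/43000 + (V_1 - 0)/43000 = 0
Collecting terms: 0.0002791 × V_1 = 0.002326  =>  V_1 = 8.333 V
V_th = V_1 - V_2 = 8.333 - 0 = 8.333 V
Step 2 — R_th: zero the source — replace V1 by a short circuit (node 2 merges into node 0) — and find the resistance seen between A (node 1) and B (node 0).
Reduce the network between node 1 (A) and node 0 (B) by series/parallel combination:
  Rp1 = R1 ‖ R2 ‖ R3 (parallel, all between nodes 0 and 1) = 1/(1/4300 + 1/43000 + 1/43000) = 3583 Ω
R_th = 3.583 kΩ

Final answer: V_th = 8.333 V, R_th = 3.583 kΩ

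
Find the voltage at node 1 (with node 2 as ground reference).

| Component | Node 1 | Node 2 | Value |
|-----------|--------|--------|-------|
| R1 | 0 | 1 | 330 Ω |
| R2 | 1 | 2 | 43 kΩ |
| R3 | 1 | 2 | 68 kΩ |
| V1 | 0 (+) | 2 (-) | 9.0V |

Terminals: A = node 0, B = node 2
Nodal analysis, taking node 2 as the 0 V reference.
Source V1 fixes V_0 = 9 V.
KCL at each unknown node (sum of currents leaving = 0; resistances in Ω):
  Node 1: (V_1 - 9)/330 + (V_1 - 0)/43000 + (V_1 - 0)/68000 = 0
Collecting terms: 0.003068 × V_1 = 0.02727  =>  V_1 = 8.889 V
The requested potential is V_1 = 8.889 V.

Final answer: V_1 = 8.889 V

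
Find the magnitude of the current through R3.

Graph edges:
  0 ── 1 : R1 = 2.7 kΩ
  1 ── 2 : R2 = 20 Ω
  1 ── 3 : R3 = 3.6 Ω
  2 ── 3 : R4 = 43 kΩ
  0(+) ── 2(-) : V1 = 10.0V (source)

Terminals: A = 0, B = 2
Nodal analysis, taking node 2 as the 0 V reference.
Source V1 fixes V_0 = 10 V.
KCL at each unknown node (sum of currents leaving = 0; resistances in Ω):
  Node 1: (V_1 - 10)/2700 + (V_1 - 0)/20 + (V_1 - V_3)/3.6 = 0
  Node 3: (V_3 - V_1)/3.6 + (V_3 - 0)/43000 = 0
Collecting terms (coefficients in siemens):
  0.3281·V_1 - 0.2778·V_3 = 0.003704
  0.2778·V_3 - 0.2778·V_1 = 0
Determinant D = (0.3281)(0.2778) - (-0.2778)(-0.2778) = 0.014
V_1 = [(0.003704)(0.2778) - (-0.2778)(0)]/D = 0.0735 V
V_3 = [(0.3281)(0) - (0.003704)(-0.2778)]/D = 0.07349 V
I_R3 = (V_1 - V_3)/R3 = (0.0735 - 0.07349)/3.6 = 0.000001709 A
|I_R3| = 0.000001709 A

Final answer: |I_R3| = 1.709e-06 A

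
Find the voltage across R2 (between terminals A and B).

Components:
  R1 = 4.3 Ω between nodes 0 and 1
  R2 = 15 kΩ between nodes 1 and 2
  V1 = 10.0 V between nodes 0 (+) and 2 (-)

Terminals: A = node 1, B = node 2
R1 and R2 are in series across V1 (node 0 → node 1 → node 2), and the output A–B is taken across R2, so this is a voltage divider.
Series current: I = V1/(R1 + R2) = 10/(4.3 + 15000) = 10/15000 = 0.0006665 A
V_R2 = I × R2 = V1 × R2/(R1 + R2) = 10 × 15000/15000 = 9.997 V

Final answer: 9.997 V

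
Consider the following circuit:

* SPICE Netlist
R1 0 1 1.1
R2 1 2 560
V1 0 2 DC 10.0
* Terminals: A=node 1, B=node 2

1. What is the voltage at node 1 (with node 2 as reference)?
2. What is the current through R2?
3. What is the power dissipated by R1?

Nodal analysis, taking node 2 as the 0 V reference.
Source V1 fixes V_0 = 10 V.
KCL at each unknown node (sum of currents leaving = 0; resistances in Ω):
  Node 1: (V_1 - 10)/1.1 + (V_1 - 0)/560 = 0
Collecting terms: 0.9109 × V_1 = 9.091  =>  V_1 = 9.98 V
Part 1:
  Read off the nodal solution: V_1 = 9.98 V
Part 2:
  I_R2 = (V_1 - V_2)/R2 = (9.98 - 0)/560 = 0.01782 A
  Magnitude: I_R2 = 0.01782 A
Part 3:
  I_R1 = (V_0 - V_1)/R1 = (10 - 9.98)/1.1 = 0.01782 A
  P_R1 = I_R1² × R1 = (0.01782)² × 1.1 = 0.0003494 W

Final answers:
1. V_1 = 9.98 V
2. I_R2 = 0.01782 A
3. P_R1 = 0.0003494 W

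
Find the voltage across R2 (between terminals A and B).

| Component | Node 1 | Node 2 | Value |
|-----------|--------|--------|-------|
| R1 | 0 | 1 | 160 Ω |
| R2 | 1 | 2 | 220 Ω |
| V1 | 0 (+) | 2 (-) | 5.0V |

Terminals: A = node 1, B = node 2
R1 and R2 are in series across V1 (node 0 → node 1 → node 2), and the output A–B is taken across R2, so this is a voltage divider.
Series current: I = V1/(R1 + R2) = 5/(160 + 220) = 5/380 = 0.01316 A
V_R2 = I × R2 = V1 × R2/(R1 + R2) = 5 × 220/380 = 2.895 V

Final answer: 2.895 V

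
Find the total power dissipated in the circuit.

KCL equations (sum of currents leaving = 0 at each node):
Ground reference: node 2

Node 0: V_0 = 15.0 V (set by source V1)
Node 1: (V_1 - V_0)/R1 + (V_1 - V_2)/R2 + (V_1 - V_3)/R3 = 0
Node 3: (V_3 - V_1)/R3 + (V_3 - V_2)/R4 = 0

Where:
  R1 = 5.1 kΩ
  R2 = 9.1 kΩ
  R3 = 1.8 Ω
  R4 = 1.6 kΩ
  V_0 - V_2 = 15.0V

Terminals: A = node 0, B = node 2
Nodal analysis, taking node 2 as the 0 V reference.
Source V1 fixes V_0 = 15 V.
KCL at each unknown node (sum of currents leaving = 0; resistances in Ω):
  Node 1: (V_1 - 15)/5100 + (V_1 - 0)/9100 + (V_1 - V_3)/1.8 = 0
  Node 3: (V_3 - V_1)/1.8 + (V_3 - 0)/1600 = 0
Collecting terms (coefficients in siemens):
  0.5559·V_1 - 0.5556·V_3 = 0.002941
  0.5562·V_3 - 0.5556·V_1 = 0
Determinant D = (0.5559)(0.5562) - (-0.5556)(-0.5556) = 0.0005174
V_1 = [(0.002941)(0.5562) - (-0.5556)(0)]/D = 3.162 V
V_3 = [(0.5559)(0) - (0.002941)(-0.5556)]/D = 3.158 V
Power in each resistor, P = (ΔV)²/R:
  P_R1 = (15 - 3.162)²/5100 = 0.02748 W
  P_R2 = (3.162 - 0)²/9100 = 0.001098 W
  P_R3 = (3.162 - 3.158)²/1.8 = 0.000007013 W
  P_R4 = (0 - 3.158)²/1600 = 0.006233 W
P_total = P_R1 + P_R2 + P_R3 + P_R4 = 0.03482 W

Final answer: 0.03482 W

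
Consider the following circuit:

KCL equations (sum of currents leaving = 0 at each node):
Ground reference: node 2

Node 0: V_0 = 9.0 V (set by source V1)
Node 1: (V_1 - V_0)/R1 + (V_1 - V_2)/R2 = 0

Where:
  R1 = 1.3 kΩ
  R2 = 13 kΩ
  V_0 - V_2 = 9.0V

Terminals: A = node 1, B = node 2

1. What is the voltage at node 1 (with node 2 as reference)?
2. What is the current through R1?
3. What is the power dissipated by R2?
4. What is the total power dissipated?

Nodal analysis, taking node 2 as the 0 V reference.
Source V1 fixes V_0 = 9 V.
KCL at each unknown node (sum of currents leaving = 0; resistances in Ω):
  Node 1: (V_1 - 9)/1300 + (V_1 - 0)/13000 = 0
Collecting terms: 0.0008462 × V_1 = 0.006923  =>  V_1 = 8.182 V
Part 1:
  Read off the nodal solution: V_1 = 8.182 V
Part 2:
  I_R1 = (V_0 - V_1)/R1 = (9 - 8.182)/1300 = 0.0006294 A
  Magnitude: I_R1 = 0.0006294 A
Part 3:
  I_R2 = (V_1 - V_2)/R2 = (8.182 - 0)/13000 = 0.0006294 A
  P_R2 = I_R2² × R2 = (0.0006294)² × 13000 = 0.005149 W
Part 4:
  Power in each resistor, P = (ΔV)²/R:
    P_R1 = (9 - 8.182)²/1300 = 0.0005149 W
    P_R2 = (8.182 - 0)²/13000 = 0.005149 W
  P_total = P_R1 + P_R2 = 0.005664 W

Final answers:
1. V_1 = 8.182 V
2. I_R1 = 0.0006294 A
3. P_R2 = 0.005149 W
4. P_total = 0.005664 W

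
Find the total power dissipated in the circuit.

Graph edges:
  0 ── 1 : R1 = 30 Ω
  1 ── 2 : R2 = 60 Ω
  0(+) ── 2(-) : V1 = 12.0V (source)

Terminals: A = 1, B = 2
Nodal analysis, taking node 2 as the 0 V reference.
Source V1 fixes V_0 = 12 V.
KCL at each unknown node (sum of currents leaving = 0; resistances in Ω):
  Node 1: (V_1 - 12)/30 + (V_1 - 0)/60 = 0
Collecting terms: 0.05 × V_1 = 0.4  =>  V_1 = 8 V
Power in each resistor, P = (ΔV)²/R:
  P_R1 = (12 - 8)²/30 = 0.5333 W
  P_R2 = (8 - 0)²/60 = 1.067 W
P_total = P_R1 + P_R2 = 1.6 W

Final answer: 1.6 W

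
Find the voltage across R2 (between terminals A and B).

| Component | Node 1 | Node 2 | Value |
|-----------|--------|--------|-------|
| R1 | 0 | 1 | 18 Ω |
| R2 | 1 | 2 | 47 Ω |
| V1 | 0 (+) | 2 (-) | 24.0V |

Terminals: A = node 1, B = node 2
R1 and R2 are in series across V1 (node 0 → node 1 → node 2), and the output A–B is taken across R2, so this is a voltage divider.
Series current: I = V1/(R1 + R2) = 24/(18 + 47) = 24/65 = 0.3692 A
V_R2 = I × R2 = V1 × R2/(R1 + R2) = 24 × 47/65 = 17.35 V

Final answer: 17.35 V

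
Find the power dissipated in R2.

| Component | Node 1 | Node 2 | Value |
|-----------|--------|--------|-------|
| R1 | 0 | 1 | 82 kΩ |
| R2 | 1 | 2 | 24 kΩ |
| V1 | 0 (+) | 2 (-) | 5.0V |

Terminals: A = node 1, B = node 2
Nodal analysis, taking node 2 as the 0 V reference.
Source V1 fixes V_0 = 5 V.
KCL at each unknown node (sum of currents leaving = 0; resistances in Ω):
  Node 1: (V_1 - 5)/82000 + (V_1 - 0)/24000 = 0
Collecting terms: 0.00005386 × V_1 = 0.00006098  =>  V_1 = 1.132 V
I_R2 = (V_1 - V_2)/R2 = (1.132 - 0)/24000 = 0.00004717 A
P_R2 = I_R2² × R2 = (0.00004717)² × 24000 = 0.0000534 W

Final answer: 5.34e-05 W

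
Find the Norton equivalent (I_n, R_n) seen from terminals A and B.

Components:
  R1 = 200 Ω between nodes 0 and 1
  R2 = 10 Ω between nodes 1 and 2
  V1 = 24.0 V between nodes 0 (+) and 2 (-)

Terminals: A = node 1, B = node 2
Find the Thévenin equivalent first; then I_n = V_th/R_th and R_n = R_th.
Step 1 — V_th is the open-circuit voltage V_A - V_B (nothing connected across the terminals).
Nodal analysis, taking node 2 as the 0 V reference.
Source V1 fixes V_0 = 24 V.
KCL at each unknown node (sum of currents leaving = 0; resistances in Ω):
  Node 1: (V_1 - 24)/200 + (V_1 - 0)/10 = 0
Collecting terms: 0.105 × V_1 = 0.12  =>  V_1 = 1.143 V
V_th = V_1 - V_2 = 1.143 - 0 = 1.143 V
Step 2 — R_th: zero the source — replace V1 by a short circuit (node 2 merges into node 0) — and find the resistance seen between A (node 1) and B (node 0).
Reduce the network between node 1 (A) and node 0 (B) by series/parallel combination:
  Rp1 = R1 ‖ R2 (parallel, both between nodes 0 and 1) = 1/(1/200 + 1/10) = 9.524 Ω
R_th = 9.524 Ω
I_n = V_th/R_th = 1.143/9.524 = 0.12 A, and R_n = R_th = 9.524 Ω

Final answer: I_n = 0.12 A, R_n = 9.524 Ω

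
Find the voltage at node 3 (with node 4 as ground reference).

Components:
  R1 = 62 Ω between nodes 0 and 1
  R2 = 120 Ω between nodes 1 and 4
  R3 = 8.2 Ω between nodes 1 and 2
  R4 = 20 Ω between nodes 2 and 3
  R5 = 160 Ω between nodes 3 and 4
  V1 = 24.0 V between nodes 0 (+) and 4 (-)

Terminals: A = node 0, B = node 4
Nodal analysis, taking node 4 as the 0 V reference.
Source V1 fixes V_0 = 24 V.
KCL at each unknown node (sum of currents leaving = 0; resistances in Ω):
  Node 1: (V_1 - 24)/62 + (V_1 - 0)/120 + (V_1 - V_2)/8.2 = 0
  Node 2: (V_2 - V_1)/8.2 + (V_2 - V_3)/20 = 0
  Node 3: (V_3 - V_2)/20 + (V_3 - 0)/160 = 0
Collecting terms (coefficients in siemens):
  0.1464·V_1 - 0.122·V_2 = 0.3871
  0.172·V_2 - 0.122·V_1 - 0.05·V_3 = 0
  0.05625·V_3 - 0.05·V_2 = 0
Solving these 3 simultaneous equations (Gaussian elimination) gives:
  V_1 = 13 V, V_2 = 12.43 V, V_3 = 11.05 V
The requested potential is V_3 = 11.05 V.

Final answer: V_3 = 11.05 V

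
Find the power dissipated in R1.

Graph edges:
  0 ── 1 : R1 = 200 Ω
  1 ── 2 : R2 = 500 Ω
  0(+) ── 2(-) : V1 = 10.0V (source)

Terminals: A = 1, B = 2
Nodal analysis, taking node 2 as the 0 V reference.
Source V1 fixes V_0 = 10 V.
KCL at each unknown node (sum of currents leaving = 0; resistances in Ω):
  Node 1: (V_1 - 10)/200 + (V_1 - 0)/500 = 0
Collecting terms: 0.007 × V_1 = 0.05  =>  V_1 = 7.143 V
I_R1 = (V_0 - V_1)/R1 = (10 - 7.143)/200 = 0.01429 A
P_R1 = I_R1² × R1 = (0.01429)² × 200 = 0.04082 W

Final answer: 0.04082 W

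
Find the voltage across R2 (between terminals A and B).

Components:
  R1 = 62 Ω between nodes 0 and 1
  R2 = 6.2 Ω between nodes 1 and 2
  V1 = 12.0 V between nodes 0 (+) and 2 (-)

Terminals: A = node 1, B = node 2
R1 and R2 are in series across V1 (node 0 → node 1 → node 2), and the output A–B is taken across R2, so this is a voltage divider.
Series current: I = V1/(R1 + R2) = 12/(62 + 6.2) = 12/68.2 = 0.176 A
V_R2 = I × R2 = V1 × R2/(R1 + R2) = 12 × 6.2/68.2 = 1.091 V

Final answer: 1.091 V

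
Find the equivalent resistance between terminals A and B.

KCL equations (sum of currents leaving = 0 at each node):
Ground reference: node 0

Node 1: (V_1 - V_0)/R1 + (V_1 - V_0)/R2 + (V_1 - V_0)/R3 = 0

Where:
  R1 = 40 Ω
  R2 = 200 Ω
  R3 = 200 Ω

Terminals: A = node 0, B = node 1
Reduce the network between node 0 (A) and node 1 (B) by series/parallel combination:
  Rp1 = R1 ‖ R2 ‖ R3 (parallel, all between nodes 0 and 1) = 1/(1/40 + 1/200 + 1/200) = 28.57 Ω
R_eq = 28.57 Ω

Final answer: 28.57 Ω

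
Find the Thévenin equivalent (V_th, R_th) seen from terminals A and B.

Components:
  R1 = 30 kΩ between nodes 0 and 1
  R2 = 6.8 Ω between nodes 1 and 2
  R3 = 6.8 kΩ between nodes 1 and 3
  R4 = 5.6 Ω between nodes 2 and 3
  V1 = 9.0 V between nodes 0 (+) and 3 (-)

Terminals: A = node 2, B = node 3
Step 1 — V_th is the open-circuit voltage V_A - V_B (nothing connected across the terminals).
Nodal analysis, taking node 3 as the 0 V reference.
Source V1 fixes V_0 = 9 V.
KCL at each unknown node (sum of currents leaving = 0; resistances in Ω):
  Node 1: (V_1 - 9)/30000 + (V_1 - V_2)/6.8 + (V_1 - 0)/6800 = 0
  Node 2: (V_2 - V_1)/6.8 + (V_2 - 0)/5.6 = 0
Collecting terms (coefficients in siemens):
  0.1472·V_1 - 0.1471·V_2 = 0.0003
  0.3256·V_2 - 0.1471·V_1 = 0
Determinant D = (0.1472)(0.3256) - (-0.1471)(-0.1471) = 0.02632
V_1 = [(0.0003)(0.3256) - (-0.1471)(0)]/D = 0.003712 V
V_2 = [(0.1472)(0) - (0.0003)(-0.1471)]/D = 0.001676 V
V_th = V_2 - V_3 = 0.001676 - 0 = 0.001676 V
Step 2 — R_th: zero the source — replace V1 by a short circuit (node 3 merges into node 0) — and find the resistance seen between A (node 2) and B (node 0).
Reduce the network between node 2 (A) and node 0 (B) by series/parallel combination:
  Rp1 = R1 ‖ R3 (parallel, both between nodes 0 and 1) = 1/(1/30000 + 1/6800) = 5543 Ω
  Rs1 = R2 + Rp1 (series, joined only at node 1) = 6.8 + 5543 = 5550 Ω
  Rp2 = R4 ‖ Rs1 (parallel, both between nodes 0 and 2) = 1/(1/5.6 + 1/5550) = 5.594 Ω
R_th = 5.594 Ω

Final answer: V_th = 0.001676 V, R_th = 5.594 Ω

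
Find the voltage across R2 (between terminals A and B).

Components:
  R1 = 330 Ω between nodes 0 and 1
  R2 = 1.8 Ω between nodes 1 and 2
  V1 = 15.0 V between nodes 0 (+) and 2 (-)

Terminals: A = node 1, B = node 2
R1 and R2 are in series across V1 (node 0 → node 1 → node 2), and the output A–B is taken across R2, so this is a voltage divider.
Series current: I = V1/(R1 + R2) = 15/(330 + 1.8) = 15/331.8 = 0.04521 A
V_R2 = I × R2 = V1 × R2/(R1 + R2) = 15 × 1.8/331.8 = 0.08137 V

Final answer: 0.08137 V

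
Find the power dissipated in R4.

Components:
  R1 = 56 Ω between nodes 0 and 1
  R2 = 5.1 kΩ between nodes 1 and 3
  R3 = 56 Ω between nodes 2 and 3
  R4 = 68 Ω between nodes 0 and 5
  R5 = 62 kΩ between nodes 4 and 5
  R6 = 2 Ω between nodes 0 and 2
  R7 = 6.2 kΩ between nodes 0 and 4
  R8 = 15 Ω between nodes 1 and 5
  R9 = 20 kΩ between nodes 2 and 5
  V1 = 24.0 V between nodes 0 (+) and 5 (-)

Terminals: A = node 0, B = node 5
Nodal analysis, taking node 5 as the 0 V reference.
Source V1 fixes V_0 = 24 V.
KCL at each unknown node (sum of currents leaving = 0; resistances in Ω):
  Node 1: (V_1 - 24)/56 + (V_1 - V_3)/5100 + (V_1 - 0)/15 = 0
  Node 2: (V_2 - V_3)/56 + (V_2 - 24)/2 + (V_2 - 0)/20000 = 0
  Node 3: (V_3 - V_1)/5100 + (V_3 - V_2)/56 = 0
  Node 4: (V_4 - 0)/62000 + (V_4 - 24)/6200 = 0
Collecting terms (coefficients in siemens):
  0.08472·V_1 - 0.0001961·V_3 = 0.4286
  0.5179·V_2 - 0.01786·V_3 = 12
  0.01805·V_3 - 0.0001961·V_1 - 0.01786·V_2 = 0
  0.0001774·V_4 = 0.003871
Solving these 4 simultaneous equations (Gaussian elimination) gives:
  V_1 = 5.114 V, V_2 = 23.99 V, V_3 = 23.79 V, V_4 = 21.82 V
I_R4 = (V_0 - V_5)/R4 = (24 - 0)/68 = 0.3529 A
P_R4 = I_R4² × R4 = (0.3529)² × 68 = 8.471 W

Final answer: 8.471 W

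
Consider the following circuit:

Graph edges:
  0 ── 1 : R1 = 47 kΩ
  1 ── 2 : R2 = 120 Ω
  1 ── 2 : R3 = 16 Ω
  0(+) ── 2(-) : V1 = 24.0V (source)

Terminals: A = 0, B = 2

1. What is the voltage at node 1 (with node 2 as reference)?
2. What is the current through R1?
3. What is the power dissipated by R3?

Nodal analysis, taking node 2 as the 0 V reference.
Source V1 fixes V_0 = 24 V.
KCL at each unknown node (sum of currents leaving = 0; resistances in Ω):
  Node 1: (V_1 - 24)/47000 + (V_1 - 0)/120 + (V_1 - 0)/16 = 0
Collecting terms: 0.07085 × V_1 = 0.0005106  =>  V_1 = 0.007207 V
Part 1:
  Read off the nodal solution: V_1 = 0.007207 V
Part 2:
  I_R1 = (V_0 - V_1)/R1 = (24 - 0.007207)/47000 = 0.0005105 A
  Magnitude: I_R1 = 0.0005105 A
Part 3:
  I_R3 = (V_1 - V_2)/R3 = (0.007207 - 0)/16 = 0.0004504 A
  P_R3 = I_R3² × R3 = (0.0004504)² × 16 = 0.000003246 W

Final answers:
1. V_1 = 0.007207 V
2. I_R1 = 0.0005105 A
3. P_R3 = 3.246e-06 W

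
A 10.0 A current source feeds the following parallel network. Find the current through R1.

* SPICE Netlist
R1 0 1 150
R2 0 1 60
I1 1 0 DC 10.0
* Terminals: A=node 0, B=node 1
All resistors sit directly between nodes 0 and 1, so they are in parallel and share one voltage V; the full source current 10 A splits among them.
1/R_par = 1/150 + 1/60 = 0.02333 S  =>  R_par = 42.86 Ω
V = I × R_par = 10 × 42.86 = 428.6 V
I_R1 = V/R1 = 428.6/150 = 2.857 A

Final answer: 2.857 A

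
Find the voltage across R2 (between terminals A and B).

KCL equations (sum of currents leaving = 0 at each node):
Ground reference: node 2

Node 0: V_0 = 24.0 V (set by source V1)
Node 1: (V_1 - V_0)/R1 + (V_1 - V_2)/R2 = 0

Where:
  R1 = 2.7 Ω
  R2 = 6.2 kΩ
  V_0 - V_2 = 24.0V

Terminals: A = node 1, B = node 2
R1 and R2 are in series across V1 (node 0 → node 1 → node 2), and the output A–B is taken across R2, so this is a voltage divider.
Series current: I = V1/(R1 + R2) = 24/(2.7 + 6200) = 24/6203 = 0.003869 A
V_R2 = I × R2 = V1 × R2/(R1 + R2) = 24 × 6200/6203 = 23.99 V

Final answer: 23.99 V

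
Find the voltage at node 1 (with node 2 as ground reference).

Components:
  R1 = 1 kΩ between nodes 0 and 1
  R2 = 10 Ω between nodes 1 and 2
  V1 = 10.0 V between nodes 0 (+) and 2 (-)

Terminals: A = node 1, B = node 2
Nodal analysis, taking node 2 as the 0 V reference.
Source V1 fixes V_0 = 10 V.
KCL at each unknown node (sum of currents leaving = 0; resistances in Ω):
  Node 1: (V_1 - 10)/1000 + (V_1 - 0)/10 = 0
Collecting terms: 0.101 × V_1 = 0.01  =>  V_1 = 0.09901 V
The requested potential is V_1 = 0.09901 V.

Final answer: V_1 = 0.09901 V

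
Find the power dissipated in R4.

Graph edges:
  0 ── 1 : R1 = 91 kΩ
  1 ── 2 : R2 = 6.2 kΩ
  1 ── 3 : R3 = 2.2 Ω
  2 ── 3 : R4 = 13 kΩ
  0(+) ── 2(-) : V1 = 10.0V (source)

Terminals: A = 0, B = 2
Nodal analysis, taking node 2 as the 0 V reference.
Source V1 fixes V_0 = 10 V.
KCL at each unknown node (sum of currents leaving = 0; resistances in Ω):
  Node 1: (V_1 - 10)/91000 + (V_1 - 0)/6200 + (V_1 - V_3)/2.2 = 0
  Node 3: (V_3 - V_1)/2.2 + (V_3 - 0)/13000 = 0
Collecting terms (coefficients in siemens):
  0.4547·V_1 - 0.4545·V_3 = 0.0001099
  0.4546·V_3 - 0.4545·V_1 = 0
Determinant D = (0.4547)(0.4546) - (-0.4545)(-0.4545) = 0.0001133
V_1 = [(0.0001099)(0.4546) - (-0.4545)(0)]/D = 0.441 V
V_3 = [(0.4547)(0) - (0.0001099)(-0.4545)]/D = 0.4409 V
I_R4 = (V_2 - V_3)/R4 = (0 - 0.4409)/13000 = -0.00003392 A
P_R4 = I_R4² × R4 = (-0.00003392)² × 13000 = 0.00001495 W

Final answer: 1.495e-05 W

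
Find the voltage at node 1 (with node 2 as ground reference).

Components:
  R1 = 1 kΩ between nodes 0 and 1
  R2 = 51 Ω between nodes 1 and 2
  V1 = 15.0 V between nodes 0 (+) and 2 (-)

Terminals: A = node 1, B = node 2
Nodal analysis, taking node 2 as the 0 V reference.
Source V1 fixes V_0 = 15 V.
KCL at each unknown node (sum of currents leaving = 0; resistances in Ω):
  Node 1: (V_1 - 15)/1000 + (V_1 - 0)/51 = 0
Collecting terms: 0.02061 × V_1 = 0.015  =>  V_1 = 0.7279 V
The requested potential is V_1 = 0.7279 V.

Final answer: V_1 = 0.7279 V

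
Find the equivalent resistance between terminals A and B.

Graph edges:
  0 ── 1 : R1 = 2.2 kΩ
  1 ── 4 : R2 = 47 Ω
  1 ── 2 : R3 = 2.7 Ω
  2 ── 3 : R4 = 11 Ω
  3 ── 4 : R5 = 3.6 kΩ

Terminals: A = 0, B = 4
Reduce the network between node 0 (A) and node 4 (B) by series/parallel combination:
  Rs1 = R3 + R4 (series, joined only at node 2) = 2.7 + 11 = 13.7 Ω
  Rs2 = R5 + Rs1 (series, joined only at node 3) = 3600 + 13.7 = 3614 Ω
  Rp1 = R2 ‖ Rs2 (parallel, both between nodes 1 and 4) = 1/(1/47 + 1/3614) = 46.4 Ω
  Rs3 = R1 + Rp1 (series, joined only at node 1) = 2200 + 46.4 = 2246 Ω
R_eq = 2.246 kΩ

Final answer: 2.246 kΩ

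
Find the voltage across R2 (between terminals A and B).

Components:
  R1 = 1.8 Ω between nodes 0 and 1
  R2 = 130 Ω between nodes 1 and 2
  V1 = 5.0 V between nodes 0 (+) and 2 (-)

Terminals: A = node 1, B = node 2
R1 and R2 are in series across V1 (node 0 → node 1 → node 2), and the output A–B is taken across R2, so this is a voltage divider.
Series current: I = V1/(R1 + R2) = 5/(1.8 + 130) = 5/131.8 = 0.03794 A
V_R2 = I × R2 = V1 × R2/(R1 + R2) = 5 × 130/131.8 = 4.932 V

Final answer: 4.932 V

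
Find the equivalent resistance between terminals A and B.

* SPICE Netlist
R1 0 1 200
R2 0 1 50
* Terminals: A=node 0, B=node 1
Reduce the network between node 0 (A) and node 1 (B) by series/parallel combination:
  Rp1 = R1 ‖ R2 (parallel, both between nodes 0 and 1) = 1/(1/200 + 1/50) = 40 Ω
R_eq = 40 Ω

Final answer: 40 Ω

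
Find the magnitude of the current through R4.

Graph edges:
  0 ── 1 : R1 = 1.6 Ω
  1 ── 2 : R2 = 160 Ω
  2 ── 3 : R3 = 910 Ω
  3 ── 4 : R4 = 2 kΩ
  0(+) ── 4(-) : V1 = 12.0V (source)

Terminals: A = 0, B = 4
Nodal analysis, taking node 4 as the 0 V reference.
Source V1 fixes V_0 = 12 V.
KCL at each unknown node (sum of currents leaving = 0; resistances in Ω):
  Node 1: (V_1 - 12)/1.6 + (V_1 - V_2)/160 = 0
  Node 2: (V_2 - V_1)/160 + (V_2 - V_3)/910 = 0
  Node 3: (V_3 - V_2)/910 + (V_3 - 0)/2000 = 0
Collecting terms (coefficients in siemens):
  0.6312·V_1 - 0.00625·V_2 = 7.5
  0.007349·V_2 - 0.00625·V_1 - 0.001099·V_3 = 0
  0.001599·V_3 - 0.001099·V_2 = 0
Solving these 3 simultaneous equations (Gaussian elimination) gives:
  V_1 = 11.99 V, V_2 = 11.37 V, V_3 = 7.814 V
I_R4 = (V_3 - V_4)/R4 = (7.814 - 0)/2000 = 0.003907 A
|I_R4| = 0.003907 A

Final answer: |I_R4| = 0.003907 A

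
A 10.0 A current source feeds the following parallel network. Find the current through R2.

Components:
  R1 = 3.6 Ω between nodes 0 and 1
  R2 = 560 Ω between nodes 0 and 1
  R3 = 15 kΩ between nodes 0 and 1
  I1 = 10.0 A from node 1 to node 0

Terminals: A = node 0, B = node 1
All resistors sit directly between nodes 0 and 1, so they are in parallel and share one voltage V; the full source current 10 A splits among them.
1/R_par = 1/3.6 + 1/560 + 1/15000 = 0.2796 S  =>  R_par = 3.576 Ω
V = I × R_par = 10 × 3.576 = 35.76 V
I_R2 = V/R2 = 35.76/560 = 0.06386 A

Final answer: 0.06386 A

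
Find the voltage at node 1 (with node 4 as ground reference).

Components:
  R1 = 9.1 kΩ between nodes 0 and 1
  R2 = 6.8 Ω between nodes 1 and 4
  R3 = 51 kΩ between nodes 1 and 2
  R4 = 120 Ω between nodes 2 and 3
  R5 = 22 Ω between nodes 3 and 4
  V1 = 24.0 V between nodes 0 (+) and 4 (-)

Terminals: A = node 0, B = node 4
Nodal analysis, taking node 4 as the 0 V reference.
Source V1 fixes V_0 = 24 V.
KCL at each unknown node (sum of currents leaving = 0; resistances in Ω):
  Node 1: (V_1 - 24)/9100 + (V_1 - 0)/6.8 + (V_1 - V_2)/51000 = 0
  Node 2: (V_2 - V_1)/51000 + (V_2 - V_3)/120 = 0
  Node 3: (V_3 - V_2)/120 + (V_3 - 0)/22 = 0
Collecting terms (coefficients in siemens):
  0.1472·V_1 - 0.00001961·V_2 = 0.002637
  0.008353·V_2 - 0.00001961·V_1 - 0.008333·V_3 = 0
  0.05379·V_3 - 0.008333·V_2 = 0
Solving these 3 simultaneous equations (Gaussian elimination) gives:
  V_1 = 0.01792 V, V_2 = 0.00004975 V, V_3 = 0.000007708 V
The requested potential is V_1 = 0.01792 V.

Final answer: V_1 = 0.01792 V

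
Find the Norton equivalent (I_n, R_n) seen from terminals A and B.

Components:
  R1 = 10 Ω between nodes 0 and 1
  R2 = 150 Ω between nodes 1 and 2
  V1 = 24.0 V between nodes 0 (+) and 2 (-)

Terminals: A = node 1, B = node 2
Find the Thévenin equivalent first; then I_n = V_th/R_th and R_n = R_th.
Step 1 — V_th is the open-circuit voltage V_A - V_B (nothing connected across the terminals).
Nodal analysis, taking node 2 as the 0 V reference.
Source V1 fixes V_0 = 24 V.
KCL at each unknown node (sum of currents leaving = 0; resistances in Ω):
  Node 1: (V_1 - 24)/10 + (V_1 - 0)/150 = 0
Collecting terms: 0.1067 × V_1 = 2.4  =>  V_1 = 22.5 V
V_th = V_1 - V_2 = 22.5 - 0 = 22.5 V
Step 2 — R_th: zero the source — replace V1 by a short circuit (node 2 merges into node 0) — and find the resistance seen between A (node 1) and B (node 0).
Reduce the network between node 1 (A) and node 0 (B) by series/parallel combination:
  Rp1 = R1 ‖ R2 (parallel, both between nodes 0 and 1) = 1/(1/10 + 1/150) = 9.375 Ω
R_th = 9.375 Ω
I_n = V_th/R_th = 22.5/9.375 = 2.4 A, and R_n = R_th = 9.375 Ω

Final answer: I_n = 2.4 A, R_n = 9.375 Ω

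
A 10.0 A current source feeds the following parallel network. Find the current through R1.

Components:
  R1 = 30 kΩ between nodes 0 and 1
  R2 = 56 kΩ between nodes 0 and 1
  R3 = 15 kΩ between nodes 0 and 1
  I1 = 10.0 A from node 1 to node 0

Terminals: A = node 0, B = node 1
All resistors sit directly between nodes 0 and 1, so they are in parallel and share one voltage V; the full source current 10 A splits among them.
1/R_par = 1/30000 + 1/56000 + 1/15000 = 0.0001179 S  =>  R_par = 8485 Ω
V = I × R_par = 10 × 8485 = 84850 V
I_R1 = V/R1 = 84850/30000 = 2.828 A

Final answer: 2.828 A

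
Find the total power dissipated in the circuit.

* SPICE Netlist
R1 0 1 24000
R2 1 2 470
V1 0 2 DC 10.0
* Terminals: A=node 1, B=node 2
Nodal analysis, taking node 2 as the 0 V reference.
Source V1 fixes V_0 = 10 V.
KCL at each unknown node (sum of currents leaving = 0; resistances in Ω):
  Node 1: (V_1 - 10)/24000 + (V_1 - 0)/470 = 0
Collecting terms: 0.002169 × V_1 = 0.0004167  =>  V_1 = 0.1921 V
Power in each resistor, P = (ΔV)²/R:
  P_R1 = (10 - 0.1921)²/24000 = 0.004008 W
  P_R2 = (0.1921 - 0)²/470 = 0.00007849 W
P_total = P_R1 + P_R2 = 0.004087 W

Final answer: 0.004087 W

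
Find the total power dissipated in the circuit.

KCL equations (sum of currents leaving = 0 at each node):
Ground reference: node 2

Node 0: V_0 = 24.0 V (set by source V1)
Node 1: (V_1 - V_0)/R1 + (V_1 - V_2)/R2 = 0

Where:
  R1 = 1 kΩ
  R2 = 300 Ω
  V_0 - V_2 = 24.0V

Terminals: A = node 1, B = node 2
Nodal analysis, taking node 2 as the 0 V reference.
Source V1 fixes V_0 = 24 V.
KCL at each unknown node (sum of currents leaving = 0; resistances in Ω):
  Node 1: (V_1 - 24)/1000 + (V_1 - 0)/300 = 0
Collecting terms: 0.004333 × V_1 = 0.024  =>  V_1 = 5.538 V
Power in each resistor, P = (ΔV)²/R:
  P_R1 = (24 - 5.538)²/1000 = 0.3408 W
  P_R2 = (5.538 - 0)²/300 = 0.1022 W
P_total = P_R1 + P_R2 = 0.4431 W

Final answer: 0.4431 W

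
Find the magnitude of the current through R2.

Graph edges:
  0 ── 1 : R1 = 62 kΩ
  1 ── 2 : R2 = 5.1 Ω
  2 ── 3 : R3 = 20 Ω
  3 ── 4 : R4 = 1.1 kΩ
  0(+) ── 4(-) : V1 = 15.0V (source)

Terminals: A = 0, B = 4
Nodal analysis, taking node 4 as the 0 V reference.
Source V1 fixes V_0 = 15 V.
KCL at each unknown node (sum of currents leaving = 0; resistances in Ω):
  Node 1: (V_1 - 15)/62000 + (V_1 - V_2)/5.1 = 0
  Node 2: (V_2 - V_1)/5.1 + (V_2 - V_3)/20 = 0
  Node 3: (V_3 - V_2)/20 + (V_3 - 0)/1100 = 0
Collecting terms (coefficients in siemens):
  0.1961·V_1 - 0.1961·V_2 = 0.0002419
  0.2461·V_2 - 0.1961·V_1 - 0.05·V_3 = 0
  0.05091·V_3 - 0.05·V_2 = 0
Solving these 3 simultaneous equations (Gaussian elimination) gives:
  V_1 = 0.2674 V, V_2 = 0.2661 V, V_3 = 0.2614 V
I_R2 = (V_1 - V_2)/R2 = (0.2674 - 0.2661)/5.1 = 0.0002376 A
|I_R2| = 0.0002376 A

Final answer: |I_R2| = 0.0002376 A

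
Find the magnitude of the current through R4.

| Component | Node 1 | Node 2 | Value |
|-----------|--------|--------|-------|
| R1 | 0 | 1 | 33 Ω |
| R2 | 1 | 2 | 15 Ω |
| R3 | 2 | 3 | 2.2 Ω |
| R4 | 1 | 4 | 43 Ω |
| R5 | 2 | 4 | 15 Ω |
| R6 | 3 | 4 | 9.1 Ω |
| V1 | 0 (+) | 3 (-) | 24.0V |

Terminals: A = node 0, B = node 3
Nodal analysis, taking node 3 as the 0 V reference.
Source V1 fixes V_0 = 24 V.
KCL at each unknown node (sum of currents leaving = 0; resistances in Ω):
  Node 1: (V_1 - 24)/33 + (V_1 - V_2)/15 + (V_1 - V_4)/43 = 0
  Node 2: (V_2 - V_1)/15 + (V_2 - 0)/2.2 + (V_2 - V_4)/15 = 0
  Node 4: (V_4 - V_1)/43 + (V_4 - V_2)/15 + (V_4 - 0)/9.1 = 0
Collecting terms (coefficients in siemens):
  0.1202·V_1 - 0.06667·V_2 - 0.02326·V_4 = 0.7273
  0.5879·V_2 - 0.06667·V_1 - 0.06667·V_4 = 0
  0.1998·V_4 - 0.02326·V_1 - 0.06667·V_2 = 0
Solving these 3 simultaneous equations (Gaussian elimination) gives:
  V_1 = 6.751 V, V_2 = 0.8883 V, V_4 = 1.082 V
I_R4 = (V_1 - V_4)/R4 = (6.751 - 1.082)/43 = 0.1318 A
|I_R4| = 0.1318 A

Final answer: |I_R4| = 0.1318 A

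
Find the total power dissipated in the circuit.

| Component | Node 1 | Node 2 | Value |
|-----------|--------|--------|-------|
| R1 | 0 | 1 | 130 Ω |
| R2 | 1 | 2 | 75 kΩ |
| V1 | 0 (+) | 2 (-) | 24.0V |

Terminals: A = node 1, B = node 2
Nodal analysis, taking node 2 as the 0 V reference.
Source V1 fixes V_0 = 24 V.
KCL at each unknown node (sum of currents leaving = 0; resistances in Ω):
  Node 1: (V_1 - 24)/130 + (V_1 - 0)/75000 = 0
Collecting terms: 0.007706 × V_1 = 0.1846  =>  V_1 = 23.96 V
Power in each resistor, P = (ΔV)²/R:
  P_R1 = (24 - 23.96)²/130 = 0.00001327 W
  P_R2 = (23.96 - 0)²/75000 = 0.007653 W
P_total = P_R1 + P_R2 = 0.007667 W

Final answer: 0.007667 W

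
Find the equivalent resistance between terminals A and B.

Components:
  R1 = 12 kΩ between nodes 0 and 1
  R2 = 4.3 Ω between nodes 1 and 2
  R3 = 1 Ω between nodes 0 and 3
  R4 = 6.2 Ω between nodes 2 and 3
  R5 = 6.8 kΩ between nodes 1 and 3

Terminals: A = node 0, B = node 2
The network is not a plain series/parallel combination. Inject a 1 A test current into terminal A (node 0) and return it from terminal B (node 2); then R_eq = V_A / (1 A).
Nodal analysis, taking node 2 as the 0 V reference.
Current source I_test pushes 1 A into node 0 and draws it out of node 2.
KCL at each unknown node (sum of currents leaving = 0; resistances in Ω):
  Node 0: (V_0 - V_1)/12000 + (V_0 - V_3)/1 - 1 = 0
  Node 1: (V_1 - V_0)/12000 + (V_1 - 0)/4.3 + (V_1 - V_3)/6800 = 0
  Node 3: (V_3 - V_0)/1 + (V_3 - V_1)/6800 + (V_3 - 0)/6.2 = 0
Collecting terms (coefficients in siemens):
  1·V_0 - 0.00008333·V_1 - 1·V_3 = 1
  0.2328·V_1 - 0.00008333·V_0 - 0.0001471·V_3 = 0
  1.161·V_3 - 1·V_0 - 0.0001471·V_1 = 0
Solving these 3 simultaneous equations (Gaussian elimination) gives:
  V_0 = 7.19 V, V_1 = 0.006485 V, V_3 = 6.191 V
R_eq = V_0 / 1 A = 7.19 Ω

Final answer: 7.19 Ω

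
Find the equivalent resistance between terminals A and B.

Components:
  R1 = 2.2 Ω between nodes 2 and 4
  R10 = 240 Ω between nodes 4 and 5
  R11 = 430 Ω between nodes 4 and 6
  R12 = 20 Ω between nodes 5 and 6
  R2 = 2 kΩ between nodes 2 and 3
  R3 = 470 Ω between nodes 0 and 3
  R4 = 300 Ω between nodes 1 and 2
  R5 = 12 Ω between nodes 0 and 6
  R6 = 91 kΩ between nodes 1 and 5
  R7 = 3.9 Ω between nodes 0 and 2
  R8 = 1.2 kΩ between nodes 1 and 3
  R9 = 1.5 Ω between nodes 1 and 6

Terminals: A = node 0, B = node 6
The network is not a plain series/parallel combination. Inject a 1 A test current into terminal A (node 0) and return it from terminal B (node 6); then R_eq = V_A / (1 A).
Nodal analysis, taking node 6 as the 0 V reference.
Current source I_test pushes 1 A into node 0 and draws it out of node 6.
KCL at each unknown node (sum of currents leaving = 0; resistances in Ω):
  Node 0: (V_0 - V_3)/470 + (V_0 - 0)/12 + (V_0 - V_2)/3.9 - 1 = 0
  Node 1: (V_1 - V_2)/300 + (V_1 - V_5)/91000 + (V_1 - V_3)/1200 + (V_1 - 0)/1.5 = 0
  Node 2: (V_2 - V_0)/3.9 + (V_2 - V_1)/300 + (V_2 - V_4)/2.2 + (V_2 - V_3)/2000 = 0
  Node 3: (V_3 - V_0)/470 + (V_3 - V_1)/1200 + (V_3 - V_2)/2000 = 0
  Node 4: (V_4 - V_2)/2.2 + (V_4 - V_5)/240 + (V_4 - 0)/430 = 0
  Node 5: (V_5 - V_1)/91000 + (V_5 - V_4)/240 + (V_5 - 0)/20 = 0
Collecting terms (coefficients in siemens):
  0.3419·V_0 - 0.2564·V_2 - 0.002128·V_3 = 1
  0.6708·V_1 - 0.003333·V_2 - 0.0008333·V_3 - 0.00001099·V_5 = 0
  0.7148·V_2 - 0.2564·V_0 - 0.003333·V_1 - 0.0005·V_3 - 0.4545·V_4 = 0
  0.003461·V_3 - 0.002128·V_0 - 0.0008333·V_1 - 0.0005·V_2 = 0
  0.461·V_4 - 0.4545·V_2 - 0.004167·V_5 = 0
  0.05418·V_5 - 0.00001099·V_1 - 0.004167·V_4 = 0
Solving these 6 simultaneous equations (Gaussian elimination) gives:
  V_0 = 10.75 V, V_1 = 0.0616 V, V_2 = 10.37 V, V_3 = 8.121 V
  V_4 = 10.23 V, V_5 = 0.7865 V
R_eq = V_0 / 1 A = 10.75 Ω

Final answer: 10.75 Ω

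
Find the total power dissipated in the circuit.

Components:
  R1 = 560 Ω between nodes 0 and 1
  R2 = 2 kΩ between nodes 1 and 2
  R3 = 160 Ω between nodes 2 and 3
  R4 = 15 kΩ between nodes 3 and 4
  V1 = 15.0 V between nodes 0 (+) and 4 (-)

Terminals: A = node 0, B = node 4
Nodal analysis, taking node 4 as the 0 V reference.
Source V1 fixes V_0 = 15 V.
KCL at each unknown node (sum of currents leaving = 0; resistances in Ω):
  Node 1: (V_1 - 15)/560 + (V_1 - V_2)/2000 = 0
  Node 2: (V_2 - V_1)/2000 + (V_2 - V_3)/160 = 0
  Node 3: (V_3 - V_2)/160 + (V_3 - 0)/15000 = 0
Collecting terms (coefficients in siemens):
  0.002286·V_1 - 0.0005·V_2 = 0.02679
  0.00675·V_2 - 0.0005·V_1 - 0.00625·V_3 = 0
  0.006317·V_3 - 0.00625·V_2 = 0
Solving these 3 simultaneous equations (Gaussian elimination) gives:
  V_1 = 14.53 V, V_2 = 12.83 V, V_3 = 12.7 V
Power in each resistor, P = (ΔV)²/R:
  P_R1 = (15 - 14.53)²/560 = 0.0004013 W
  P_R2 = (14.53 - 12.83)²/2000 = 0.001433 W
  P_R3 = (12.83 - 12.7)²/160 = 0.0001147 W
  P_R4 = (12.7 - 0)²/15000 = 0.01075 W
P_total = P_R1 + P_R2 + P_R3 + P_R4 = 0.0127 W

Final answer: 0.0127 W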